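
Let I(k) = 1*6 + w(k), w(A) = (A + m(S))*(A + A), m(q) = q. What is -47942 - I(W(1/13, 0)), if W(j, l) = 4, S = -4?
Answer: -47948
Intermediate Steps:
w(A) = 2*A*(-4 + A) (w(A) = (A - 4)*(A + A) = (-4 + A)*(2*A) = 2*A*(-4 + A))
I(k) = 6 + 2*k*(-4 + k) (I(k) = 1*6 + 2*k*(-4 + k) = 6 + 2*k*(-4 + k))
-47942 - I(W(1/13, 0)) = -47942 - (6 + 2*4*(-4 + 4)) = -47942 - (6 + 2*4*0) = -47942 - (6 + 0) = -47942 - 1*6 = -47942 - 6 = -47948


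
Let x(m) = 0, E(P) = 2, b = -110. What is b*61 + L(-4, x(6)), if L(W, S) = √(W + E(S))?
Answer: -6710 + I*√2 ≈ -6710.0 + 1.4142*I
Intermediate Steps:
L(W, S) = √(2 + W) (L(W, S) = √(W + 2) = √(2 + W))
b*61 + L(-4, x(6)) = -110*61 + √(2 - 4) = -6710 + √(-2) = -6710 + I*√2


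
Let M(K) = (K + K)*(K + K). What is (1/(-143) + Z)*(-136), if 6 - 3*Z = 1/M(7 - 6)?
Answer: -111418/429 ≈ -259.72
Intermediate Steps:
M(K) = 4*K**2 (M(K) = (2*K)*(2*K) = 4*K**2)
Z = 23/12 (Z = 2 - 1/(4*(7 - 6)**2)/3 = 2 - 1/(3*(4*1**2)) = 2 - 1/(3*(4*1)) = 2 - 1/3/4 = 2 - 1/3*1/4 = 2 - 1/12 = 23/12 ≈ 1.9167)
(1/(-143) + Z)*(-136) = (1/(-143) + 23/12)*(-136) = (-1/143 + 23/12)*(-136) = (3277/1716)*(-136) = -111418/429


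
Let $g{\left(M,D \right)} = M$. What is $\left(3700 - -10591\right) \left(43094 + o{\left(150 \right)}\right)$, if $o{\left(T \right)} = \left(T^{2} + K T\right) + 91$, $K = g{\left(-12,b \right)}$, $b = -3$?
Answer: $912980535$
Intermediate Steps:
$K = -12$
$o{\left(T \right)} = 91 + T^{2} - 12 T$ ($o{\left(T \right)} = \left(T^{2} - 12 T\right) + 91 = 91 + T^{2} - 12 T$)
$\left(3700 - -10591\right) \left(43094 + o{\left(150 \right)}\right) = \left(3700 - -10591\right) \left(43094 + \left(91 + 150^{2} - 1800\right)\right) = \left(3700 + \left(-988 + 11579\right)\right) \left(43094 + \left(91 + 22500 - 1800\right)\right) = \left(3700 + 10591\right) \left(43094 + 20791\right) = 14291 \cdot 63885 = 912980535$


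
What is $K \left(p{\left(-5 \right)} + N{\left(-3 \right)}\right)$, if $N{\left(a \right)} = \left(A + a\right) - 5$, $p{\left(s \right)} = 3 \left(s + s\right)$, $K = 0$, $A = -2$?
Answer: $0$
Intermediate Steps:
$p{\left(s \right)} = 6 s$ ($p{\left(s \right)} = 3 \cdot 2 s = 6 s$)
$N{\left(a \right)} = -7 + a$ ($N{\left(a \right)} = \left(-2 + a\right) - 5 = -7 + a$)
$K \left(p{\left(-5 \right)} + N{\left(-3 \right)}\right) = 0 \left(6 \left(-5\right) - 10\right) = 0 \left(-30 - 10\right) = 0 \left(-40\right) = 0$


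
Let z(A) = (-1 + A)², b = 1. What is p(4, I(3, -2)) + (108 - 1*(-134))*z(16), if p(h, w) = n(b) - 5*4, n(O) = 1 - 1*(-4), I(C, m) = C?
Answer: 54435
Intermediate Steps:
n(O) = 5 (n(O) = 1 + 4 = 5)
p(h, w) = -15 (p(h, w) = 5 - 5*4 = 5 - 20 = -15)
p(4, I(3, -2)) + (108 - 1*(-134))*z(16) = -15 + (108 - 1*(-134))*(-1 + 16)² = -15 + (108 + 134)*15² = -15 + 242*225 = -15 + 54450 = 54435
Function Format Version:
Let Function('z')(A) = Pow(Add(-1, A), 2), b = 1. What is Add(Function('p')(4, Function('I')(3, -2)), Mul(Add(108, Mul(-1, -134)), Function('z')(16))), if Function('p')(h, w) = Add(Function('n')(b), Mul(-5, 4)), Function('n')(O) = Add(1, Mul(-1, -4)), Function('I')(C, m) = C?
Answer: 54435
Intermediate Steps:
Function('n')(O) = 5 (Function('n')(O) = Add(1, 4) = 5)
Function('p')(h, w) = -15 (Function('p')(h, w) = Add(5, Mul(-5, 4)) = Add(5, -20) = -15)
Add(Function('p')(4, Function('I')(3, -2)), Mul(Add(108, Mul(-1, -134)), Function('z')(16))) = Add(-15, Mul(Add(108, Mul(-1, -134)), Pow(Add(-1, 16), 2))) = Add(-15, Mul(Add(108, 134), Pow(15, 2))) = Add(-15, Mul(242, 225)) = Add(-15, 54450) = 54435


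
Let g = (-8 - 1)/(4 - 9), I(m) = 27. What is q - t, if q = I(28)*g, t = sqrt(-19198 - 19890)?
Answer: 243/5 - 4*I*sqrt(2443) ≈ 48.6 - 197.71*I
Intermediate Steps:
t = 4*I*sqrt(2443) (t = sqrt(-39088) = 4*I*sqrt(2443) ≈ 197.71*I)
g = 9/5 (g = -9/(-5) = -9*(-1/5) = 9/5 ≈ 1.8000)
q = 243/5 (q = 27*(9/5) = 243/5 ≈ 48.600)
q - t = 243/5 - 4*I*sqrt(2443)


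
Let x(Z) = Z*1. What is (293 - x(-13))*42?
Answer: 12852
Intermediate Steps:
x(Z) = Z
(293 - x(-13))*42 = (293 - 1*(-13))*42 = (293 + 13)*42 = 306*42 = 12852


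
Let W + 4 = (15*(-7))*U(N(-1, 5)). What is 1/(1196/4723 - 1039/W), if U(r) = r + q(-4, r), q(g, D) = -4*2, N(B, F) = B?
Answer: -4444343/3781761 ≈ -1.1752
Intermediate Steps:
q(g, D) = -8
U(r) = -8 + r (U(r) = r - 8 = -8 + r)
W = 941 (W = -4 + (15*(-7))*(-8 - 1) = -4 - 105*(-9) = -4 + 945 = 941)
1/(1196/4723 - 1039/W) = 1/(1196/4723 - 1039/941) = 1/(-3781761/4444343) = -4444343/3781761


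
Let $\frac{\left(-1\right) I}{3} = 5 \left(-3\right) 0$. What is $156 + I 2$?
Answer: $156$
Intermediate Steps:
$I = 0$ ($I = - 3 \cdot 5 \left(-3\right) 0 = - 3 \left(\left(-15\right) 0\right) = \left(-3\right) 0 = 0$)
$156 + I 2 = 156 + 0 \cdot 2 = 156 + 0 = 156$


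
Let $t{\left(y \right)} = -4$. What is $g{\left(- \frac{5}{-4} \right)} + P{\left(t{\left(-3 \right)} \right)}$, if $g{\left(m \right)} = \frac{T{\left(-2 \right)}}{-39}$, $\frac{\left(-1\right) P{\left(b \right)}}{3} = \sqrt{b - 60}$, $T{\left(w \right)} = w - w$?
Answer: $- 24 i \approx - 24.0 i$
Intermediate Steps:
$T{\left(w \right)} = 0$
$P{\left(b \right)} = - 3 \sqrt{-60 + b}$ ($P{\left(b \right)} = - 3 \sqrt{b - 60} = - 3 \sqrt{-60 + b}$)
$g{\left(m \right)} = 0$ ($g{\left(m \right)} = \frac{0}{-39} = 0 \left(- \frac{1}{39}\right) = 0$)
$g{\left(- \frac{5}{-4} \right)} + P{\left(t{\left(-3 \right)} \right)} = 0 - 3 \sqrt{-60 - 4} = 0 - 3 \sqrt{-64} = 0 - 3 \cdot 8 i = 0 - 24 i = - 24 i$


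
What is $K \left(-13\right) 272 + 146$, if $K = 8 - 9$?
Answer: $3682$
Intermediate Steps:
$K = -1$ ($K = 8 - 9 = -1$)
$K \left(-13\right) 272 + 146 = \left(-1\right) \left(-13\right) 272 + 146 = 13 \cdot 272 + 146 = 3536 + 146 = 3682$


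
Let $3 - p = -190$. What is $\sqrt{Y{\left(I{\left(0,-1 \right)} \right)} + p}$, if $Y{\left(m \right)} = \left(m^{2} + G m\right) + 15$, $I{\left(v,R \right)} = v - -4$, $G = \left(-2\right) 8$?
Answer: $4 \sqrt{10} \approx 12.649$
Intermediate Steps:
$G = -16$
$I{\left(v,R \right)} = 4 + v$ ($I{\left(v,R \right)} = v + 4 = 4 + v$)
$p = 193$ ($p = 3 - -190 = 3 + 190 = 193$)
$Y{\left(m \right)} = 15 + m^{2} - 16 m$ ($Y{\left(m \right)} = \left(m^{2} - 16 m\right) + 15 = 15 + m^{2} - 16 m$)
$\sqrt{Y{\left(I{\left(0,-1 \right)} \right)} + p} = \sqrt{\left(15 + \left(4 + 0\right)^{2} - 16 \left(4 + 0\right)\right) + 193} = \sqrt{\left(15 + 4^{2} - 64\right) + 193} = \sqrt{\left(15 + 16 - 64\right) + 193} = \sqrt{-33 + 193} = \sqrt{160} = 4 \sqrt{10}$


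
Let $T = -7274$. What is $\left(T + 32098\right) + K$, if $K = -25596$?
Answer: $-772$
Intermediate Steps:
$\left(T + 32098\right) + K = \left(-7274 + 32098\right) - 25596 = 24824 - 25596 = -772$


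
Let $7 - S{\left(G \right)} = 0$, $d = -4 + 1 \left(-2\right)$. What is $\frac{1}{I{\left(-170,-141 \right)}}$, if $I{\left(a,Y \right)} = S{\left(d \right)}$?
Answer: $\frac{1}{7} \approx 0.14286$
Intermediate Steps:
$d = -6$ ($d = -4 - 2 = -6$)
$S{\left(G \right)} = 7$ ($S{\left(G \right)} = 7 - 0 = 7 + 0 = 7$)
$I{\left(a,Y \right)} = 7$
$\frac{1}{I{\left(-170,-141 \right)}} = \frac{1}{7}$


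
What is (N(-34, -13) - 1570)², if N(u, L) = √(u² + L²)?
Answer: 2466225 - 15700*√53 ≈ 2.3519e+6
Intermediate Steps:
N(u, L) = √(L² + u²)
(N(-34, -13) - 1570)² = (√((-13)² + (-34)²) - 1570)² = (√(169 + 1156) - 1570)² = (√1325 - 1570)² = (5*√53 - 1570)² = (-1570 + 5*√53)²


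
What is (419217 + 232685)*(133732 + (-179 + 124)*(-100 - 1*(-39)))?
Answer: 89367289474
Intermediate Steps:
(419217 + 232685)*(133732 + (-179 + 124)*(-100 - 1*(-39))) = 651902*(133732 - 55*(-100 + 39)) = 651902*(133732 - 55*(-61)) = 651902*(133732 + 3355) = 651902*137087 = 89367289474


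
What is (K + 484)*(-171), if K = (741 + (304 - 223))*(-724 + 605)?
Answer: 16644114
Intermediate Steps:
K = -97818 (K = (741 + 81)*(-119) = 822*(-119) = -97818)
(K + 484)*(-171) = (-97818 + 484)*(-171) = -97334*(-171) = 16644114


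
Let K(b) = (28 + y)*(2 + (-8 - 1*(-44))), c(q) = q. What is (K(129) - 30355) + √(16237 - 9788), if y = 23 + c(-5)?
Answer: -28607 + √6449 ≈ -28527.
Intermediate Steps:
y = 18 (y = 23 - 5 = 18)
K(b) = 1748 (K(b) = (28 + 18)*(2 + (-8 - 1*(-44))) = 46*(2 + (-8 + 44)) = 46*(2 + 36) = 46*38 = 1748)
(K(129) - 30355) + √(16237 - 9788) = (1748 - 30355) + √(16237 - 9788) = -28607 + √6449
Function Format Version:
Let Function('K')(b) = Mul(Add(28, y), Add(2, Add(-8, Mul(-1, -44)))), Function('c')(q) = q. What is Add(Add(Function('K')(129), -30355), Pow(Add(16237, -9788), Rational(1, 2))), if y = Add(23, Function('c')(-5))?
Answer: Add(-28607, Pow(6449, Rational(1, 2))) ≈ -28527.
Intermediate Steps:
y = 18 (y = Add(23, -5) = 18)
Function('K')(b) = 1748 (Function('K')(b) = Mul(Add(28, 18), Add(2, Add(-8, Mul(-1, -44)))) = Mul(46, Add(2, Add(-8, 44))) = Mul(46, Add(2, 36)) = Mul(46, 38) = 1748)
Add(Add(Function('K')(129), -30355), Pow(Add(16237, -9788), Rational(1, 2))) = Add(Add(1748, -30355), Pow(Add(16237, -9788), Rational(1, 2))) = Add(-28607, Pow(6449, Rational(1, 2)))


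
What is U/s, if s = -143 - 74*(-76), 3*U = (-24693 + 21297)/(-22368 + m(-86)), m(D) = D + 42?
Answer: 283/30710043 ≈ 9.2152e-6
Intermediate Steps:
m(D) = 42 + D
U = 283/5603 (U = ((-24693 + 21297)/(-22368 + (42 - 86)))/3 = (-3396/(-22368 - 44))/3 = (-3396/(-22412))/3 = (-3396*(-1/22412))/3 = (⅓)*(849/5603) = 283/5603 ≈ 0.050509)
s = 5481 (s = -143 + 5624 = 5481)
U/s = (283/5603)/5481 = (283/5603)*(1/5481) = 283/30710043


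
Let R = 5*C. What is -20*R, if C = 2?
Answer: -200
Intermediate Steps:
R = 10 (R = 5*2 = 10)
-20*R = -20*10 = -200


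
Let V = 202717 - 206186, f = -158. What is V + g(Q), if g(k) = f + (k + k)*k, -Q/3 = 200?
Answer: 716373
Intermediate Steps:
Q = -600 (Q = -3*200 = -600)
g(k) = -158 + 2*k² (g(k) = -158 + (k + k)*k = -158 + (2*k)*k = -158 + 2*k²)
V = -3469
V + g(Q) = -3469 + (-158 + 2*(-600)²) = -3469 + (-158 + 2*360000) = -3469 + (-158 + 720000) = -3469 + 719842 = 716373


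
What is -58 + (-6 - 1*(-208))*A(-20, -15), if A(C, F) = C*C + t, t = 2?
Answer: 81146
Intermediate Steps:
A(C, F) = 2 + C² (A(C, F) = C*C + 2 = C² + 2 = 2 + C²)
-58 + (-6 - 1*(-208))*A(-20, -15) = -58 + (-6 - 1*(-208))*(2 + (-20)²) = -58 + (-6 + 208)*(2 + 400) = -58 + 202*402 = -58 + 81204 = 81146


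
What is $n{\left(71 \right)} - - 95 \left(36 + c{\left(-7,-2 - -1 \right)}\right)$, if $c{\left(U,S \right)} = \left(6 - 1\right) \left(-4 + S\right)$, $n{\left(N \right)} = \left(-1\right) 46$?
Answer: $999$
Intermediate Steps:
$n{\left(N \right)} = -46$
$c{\left(U,S \right)} = -20 + 5 S$ ($c{\left(U,S \right)} = 5 \left(-4 + S\right) = -20 + 5 S$)
$n{\left(71 \right)} - - 95 \left(36 + c{\left(-7,-2 - -1 \right)}\right) = -46 - - 95 \left(36 - \left(20 - 5 \left(-2 - -1\right)\right)\right) = -46 - - 95 \left(36 - \left(20 - 5 \left(-2 + 1\right)\right)\right) = -46 - - 95 \left(36 + \left(-20 + 5 \left(-1\right)\right)\right) = -46 - - 95 \left(36 - 25\right) = -46 - \left(-95\right) 11 = -46 - -1045 = -46 + 1045 = 999$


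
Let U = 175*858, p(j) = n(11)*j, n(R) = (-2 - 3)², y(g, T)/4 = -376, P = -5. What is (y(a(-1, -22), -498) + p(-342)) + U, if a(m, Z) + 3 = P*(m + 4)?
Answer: 140096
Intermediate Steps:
a(m, Z) = -23 - 5*m (a(m, Z) = -3 - 5*(m + 4) = -3 - 5*(4 + m) = -3 + (-20 - 5*m) = -23 - 5*m)
y(g, T) = -1504 (y(g, T) = 4*(-376) = -1504)
n(R) = 25 (n(R) = (-5)² = 25)
p(j) = 25*j
U = 150150
(y(a(-1, -22), -498) + p(-342)) + U = (-1504 + 25*(-342)) + 150150 = (-1504 - 8550) + 150150 = -10054 + 150150 = 140096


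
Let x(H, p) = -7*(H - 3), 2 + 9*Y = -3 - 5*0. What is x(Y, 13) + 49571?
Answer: 446363/9 ≈ 49596.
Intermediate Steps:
Y = -5/9 (Y = -2/9 + (-3 - 5*0)/9 = -2/9 + (-3 + 0)/9 = -2/9 + (⅑)*(-3) = -2/9 - ⅓ = -5/9 ≈ -0.55556)
x(H, p) = 21 - 7*H (x(H, p) = -7*(-3 + H) = 21 - 7*H)
x(Y, 13) + 49571 = (21 - 7*(-5/9)) + 49571 = (21 + 35/9) + 49571 = 224/9 + 49571 = 446363/9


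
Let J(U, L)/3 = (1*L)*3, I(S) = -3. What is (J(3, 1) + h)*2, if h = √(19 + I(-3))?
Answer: 26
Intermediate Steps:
J(U, L) = 9*L (J(U, L) = 3*((1*L)*3) = 3*(L*3) = 3*(3*L) = 9*L)
h = 4 (h = √(19 - 3) = √16 = 4)
(J(3, 1) + h)*2 = (9*1 + 4)*2 = (9 + 4)*2 = 13*2 = 26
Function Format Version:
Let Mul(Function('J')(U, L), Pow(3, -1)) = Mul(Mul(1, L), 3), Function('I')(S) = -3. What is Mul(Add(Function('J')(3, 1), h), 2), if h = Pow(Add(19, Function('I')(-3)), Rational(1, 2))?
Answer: 26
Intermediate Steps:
Function('J')(U, L) = Mul(9, L) (Function('J')(U, L) = Mul(3, Mul(Mul(1, L), 3)) = Mul(3, Mul(L, 3)) = Mul(3, Mul(3, L)) = Mul(9, L))
h = 4 (h = Pow(Add(19, -3), Rational(1, 2)) = Pow(16, Rational(1, 2)) = 4)
Mul(Add(Function('J')(3, 1), h), 2) = Mul(Add(Mul(9, 1), 4), 2) = Mul(Add(9, 4), 2) = Mul(13, 2) = 26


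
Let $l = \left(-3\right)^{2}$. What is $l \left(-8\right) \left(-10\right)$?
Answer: $720$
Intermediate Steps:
$l = 9$
$l \left(-8\right) \left(-10\right) = 9 \left(-8\right) \left(-10\right) = \left(-72\right) \left(-10\right) = 720$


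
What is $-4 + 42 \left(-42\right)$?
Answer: $-1768$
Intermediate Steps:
$-4 + 42 \left(-42\right) = -4 - 1764 = -1768$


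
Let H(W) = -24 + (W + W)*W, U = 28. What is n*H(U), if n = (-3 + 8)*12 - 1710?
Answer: -2547600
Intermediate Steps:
H(W) = -24 + 2*W² (H(W) = -24 + (2*W)*W = -24 + 2*W²)
n = -1650 (n = 5*12 - 1710 = 60 - 1710 = -1650)
n*H(U) = -1650*(-24 + 2*28²) = -1650*(-24 + 2*784) = -1650*(-24 + 1568) = -1650*1544 = -2547600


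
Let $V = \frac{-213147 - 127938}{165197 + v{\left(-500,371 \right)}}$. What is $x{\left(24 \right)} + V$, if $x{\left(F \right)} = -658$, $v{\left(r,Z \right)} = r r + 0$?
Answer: $- \frac{91180237}{138399} \approx -658.82$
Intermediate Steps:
$v{\left(r,Z \right)} = r^{2}$ ($v{\left(r,Z \right)} = r^{2} + 0 = r^{2}$)
$V = - \frac{113695}{138399}$ ($V = \frac{-213147 - 127938}{165197 + \left(-500\right)^{2}} = - \frac{341085}{165197 + 250000} = - \frac{341085}{415197} = \left(-341085\right) \frac{1}{415197} = - \frac{113695}{138399} \approx -0.8215$)
$x{\left(24 \right)} + V = -658 - \frac{113695}{138399} = - \frac{91180237}{138399}$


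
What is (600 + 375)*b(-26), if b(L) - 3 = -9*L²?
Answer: -5928975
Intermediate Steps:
b(L) = 3 - 9*L²
(600 + 375)*b(-26) = (600 + 375)*(3 - 9*(-26)²) = 975*(3 - 9*676) = 975*(3 - 6084) = 975*(-6081) = -5928975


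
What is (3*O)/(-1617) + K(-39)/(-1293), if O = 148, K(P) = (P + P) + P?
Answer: -42767/232309 ≈ -0.18410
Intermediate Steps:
K(P) = 3*P (K(P) = 2*P + P = 3*P)
(3*O)/(-1617) + K(-39)/(-1293) = (3*148)/(-1617) + (3*(-39))/(-1293) = 444*(-1/1617) - 117*(-1/1293) = -148/539 + 39/431 = -42767/232309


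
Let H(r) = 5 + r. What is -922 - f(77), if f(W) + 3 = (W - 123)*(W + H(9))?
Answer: 3267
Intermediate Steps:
f(W) = -3 + (-123 + W)*(14 + W) (f(W) = -3 + (W - 123)*(W + (5 + 9)) = -3 + (-123 + W)*(W + 14) = -3 + (-123 + W)*(14 + W))
-922 - f(77) = -922 - (-1725 + 77² - 109*77) = -922 - (-1725 + 5929 - 8393) = -922 - 1*(-4189) = -922 + 4189 = 3267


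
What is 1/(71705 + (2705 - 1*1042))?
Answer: 1/73368 ≈ 1.3630e-5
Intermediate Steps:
1/(71705 + (2705 - 1*1042)) = 1/(71705 + (2705 - 1042)) = 1/(71705 + 1663) = 1/73368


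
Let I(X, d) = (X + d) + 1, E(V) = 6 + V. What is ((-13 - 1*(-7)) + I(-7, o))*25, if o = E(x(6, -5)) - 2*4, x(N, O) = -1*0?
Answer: -350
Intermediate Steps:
x(N, O) = 0
o = -2 (o = (6 + 0) - 2*4 = 6 - 8 = -2)
I(X, d) = 1 + X + d
((-13 - 1*(-7)) + I(-7, o))*25 = ((-13 - 1*(-7)) + (1 - 7 - 2))*25 = ((-13 + 7) - 8)*25 = (-6 - 8)*25 = -14*25 = -350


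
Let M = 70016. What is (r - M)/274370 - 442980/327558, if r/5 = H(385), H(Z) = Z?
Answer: -23974029063/14978681410 ≈ -1.6005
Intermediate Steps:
r = 1925 (r = 5*385 = 1925)
(r - M)/274370 - 442980/327558 = (1925 - 1*70016)/274370 - 442980/327558 = (1925 - 70016)*(1/274370) - 442980*1/327558 = -68091*1/274370 - 73830/54593 = -68091/274370 - 73830/54593 = -23974029063/14978681410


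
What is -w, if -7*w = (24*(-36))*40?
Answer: -34560/7 ≈ -4937.1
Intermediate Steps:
w = 34560/7 (w = -24*(-36)*40/7 = -(-864)*40/7 = -1/7*(-34560) = 34560/7 ≈ 4937.1)
-w = -1*34560/7 = -34560/7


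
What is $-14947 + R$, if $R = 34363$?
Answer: $19416$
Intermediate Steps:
$-14947 + R = -14947 + 34363 = 19416$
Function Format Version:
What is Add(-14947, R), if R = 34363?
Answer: 19416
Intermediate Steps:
Add(-14947, R) = Add(-14947, 34363) = 19416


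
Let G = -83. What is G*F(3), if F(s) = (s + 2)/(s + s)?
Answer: -415/6 ≈ -69.167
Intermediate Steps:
F(s) = (2 + s)/(2*s) (F(s) = (2 + s)/((2*s)) = (2 + s)*(1/(2*s)) = (2 + s)/(2*s))
G*F(3) = -83*(2 + 3)/(2*3) = -83*5/(2*3) = -83*5/6 = -415/6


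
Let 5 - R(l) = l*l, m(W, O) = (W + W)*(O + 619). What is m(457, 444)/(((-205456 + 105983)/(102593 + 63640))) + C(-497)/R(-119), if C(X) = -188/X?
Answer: -284075417928728329/174961368659 ≈ -1.6236e+6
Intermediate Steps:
m(W, O) = 2*W*(619 + O) (m(W, O) = (2*W)*(619 + O) = 2*W*(619 + O))
R(l) = 5 - l**2 (R(l) = 5 - l*l = 5 - l**2)
m(457, 444)/(((-205456 + 105983)/(102593 + 63640))) + C(-497)/R(-119) = (2*457*(619 + 444))/(((-205456 + 105983)/(102593 + 63640))) + (-188/(-497))/(5 - 1*(-119)**2) = (2*457*1063)/((-99473/166233)) + (-188*(-1/497))/(5 - 1*14161) = 971582/((-99473*1/166233)) + 188/(497*(5 - 14161)) = 971582/(-99473/166233) + (188/497)/(-14156) = 971582*(-166233/99473) + (188/497)*(-1/14156) = -161508990606/99473 - 47/1758883 = -284075417928728329/174961368659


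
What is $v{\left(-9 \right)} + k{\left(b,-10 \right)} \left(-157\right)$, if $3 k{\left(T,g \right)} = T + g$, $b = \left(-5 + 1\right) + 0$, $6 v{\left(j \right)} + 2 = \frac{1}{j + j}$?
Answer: $\frac{79091}{108} \approx 732.32$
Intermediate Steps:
$v{\left(j \right)} = - \frac{1}{3} + \frac{1}{12 j}$ ($v{\left(j \right)} = - \frac{1}{3} + \frac{1}{6 \left(j + j\right)} = - \frac{1}{3} + \frac{1}{6 \cdot 2 j} = - \frac{1}{3} + \frac{\frac{1}{2} \frac{1}{j}}{6} = - \frac{1}{3} + \frac{1}{12 j}$)
$b = -4$ ($b = -4 + 0 = -4$)
$k{\left(T,g \right)} = \frac{T}{3} + \frac{g}{3}$ ($k{\left(T,g \right)} = \frac{T + g}{3} = \frac{T}{3} + \frac{g}{3}$)
$v{\left(-9 \right)} + k{\left(b,-10 \right)} \left(-157\right) = \frac{1 - -36}{12 \left(-9\right)} + \left(\frac{1}{3} \left(-4\right) + \frac{1}{3} \left(-10\right)\right) \left(-157\right) = \frac{1}{12} \left(- \frac{1}{9}\right) \left(1 + 36\right) + \left(- \frac{4}{3} - \frac{10}{3}\right) \left(-157\right) = \frac{1}{12} \left(- \frac{1}{9}\right) 37 - - \frac{2198}{3} = - \frac{37}{108} + \frac{2198}{3} = \frac{79091}{108}$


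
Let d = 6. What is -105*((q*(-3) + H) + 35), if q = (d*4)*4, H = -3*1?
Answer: 26880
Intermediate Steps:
H = -3
q = 96 (q = (6*4)*4 = 24*4 = 96)
-105*((q*(-3) + H) + 35) = -105*((96*(-3) - 3) + 35) = -105*((-288 - 3) + 35) = -105*(-291 + 35) = -105*(-256) = 26880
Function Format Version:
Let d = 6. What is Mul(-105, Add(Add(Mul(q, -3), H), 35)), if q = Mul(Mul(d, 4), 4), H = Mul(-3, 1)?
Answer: 26880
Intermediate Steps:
H = -3
q = 96 (q = Mul(Mul(6, 4), 4) = Mul(24, 4) = 96)
Mul(-105, Add(Add(Mul(q, -3), H), 35)) = Mul(-105, Add(Add(Mul(96, -3), -3), 35)) = Mul(-105, Add(Add(-288, -3), 35)) = Mul(-105, Add(-291, 35)) = Mul(-105, -256) = 26880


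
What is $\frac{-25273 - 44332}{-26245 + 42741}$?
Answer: $- \frac{69605}{16496} \approx -4.2195$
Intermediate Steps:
$\frac{-25273 - 44332}{-26245 + 42741} = - \frac{69605}{16496}$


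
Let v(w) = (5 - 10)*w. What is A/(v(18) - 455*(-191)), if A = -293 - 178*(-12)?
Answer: 19/895 ≈ 0.021229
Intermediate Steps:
v(w) = -5*w
A = 1843 (A = -293 + 2136 = 1843)
A/(v(18) - 455*(-191)) = 1843/(-5*18 - 455*(-191)) = 1843/(-90 + 86905) = 1843/86815 = 1843*(1/86815) = 19/895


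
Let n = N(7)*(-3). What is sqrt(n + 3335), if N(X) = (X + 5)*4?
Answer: sqrt(3191) ≈ 56.489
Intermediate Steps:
N(X) = 20 + 4*X (N(X) = (5 + X)*4 = 20 + 4*X)
n = -144 (n = (20 + 4*7)*(-3) = (20 + 28)*(-3) = 48*(-3) = -144)
sqrt(n + 3335) = sqrt(-144 + 3335) = sqrt(3191)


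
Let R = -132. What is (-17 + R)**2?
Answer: 22201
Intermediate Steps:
(-17 + R)**2 = (-17 - 132)**2 = (-149)**2 = 22201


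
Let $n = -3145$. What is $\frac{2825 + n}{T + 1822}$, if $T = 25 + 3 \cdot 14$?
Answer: $- \frac{320}{1889} \approx -0.1694$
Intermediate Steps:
$T = 67$ ($T = 25 + 42 = 67$)
$\frac{2825 + n}{T + 1822} = \frac{2825 - 3145}{67 + 1822} = - \frac{320}{1889}$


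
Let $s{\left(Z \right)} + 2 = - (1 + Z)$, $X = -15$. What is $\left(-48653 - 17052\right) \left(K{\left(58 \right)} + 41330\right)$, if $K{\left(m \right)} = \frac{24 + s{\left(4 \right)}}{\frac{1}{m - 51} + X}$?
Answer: $- \frac{282413296705}{104} \approx -2.7155 \cdot 10^{9}$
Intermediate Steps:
$s{\left(Z \right)} = -3 - Z$ ($s{\left(Z \right)} = -2 - \left(1 + Z\right) = -3 - Z$)
$K{\left(m \right)} = \frac{17}{-15 + \frac{1}{-51 + m}}$ ($K{\left(m \right)} = \frac{24 - 7}{\frac{1}{m - 51} - 15} = \frac{24 - 7}{\frac{1}{-51 + m} - 15} = \frac{24 - 7}{-15 + \frac{1}{-51 + m}} = \frac{17}{-15 + \frac{1}{-51 + m}}$)
$\left(-48653 - 17052\right) \left(K{\left(58 \right)} + 41330\right) = \left(-48653 - 17052\right) \left(\frac{17 \left(51 - 58\right)}{-766 + 15 \cdot 58} + 41330\right) = - 65705 \left(\frac{17 \left(51 - 58\right)}{-766 + 870} + 41330\right) = - 65705 \left(17 \cdot \frac{1}{104} \left(-7\right) + 41330\right) = - 65705 \left(- \frac{119}{104} + 41330\right) = \left(-65705\right) \frac{4298201}{104} = - \frac{282413296705}{104}$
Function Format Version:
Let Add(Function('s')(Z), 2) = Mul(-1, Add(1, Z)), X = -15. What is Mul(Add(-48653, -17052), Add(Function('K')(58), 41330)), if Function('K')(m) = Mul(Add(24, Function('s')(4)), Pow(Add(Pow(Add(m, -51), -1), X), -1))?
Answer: Rational(-282413296705, 104) ≈ -2.7155e+9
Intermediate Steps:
Function('s')(Z) = Add(-3, Mul(-1, Z)) (Function('s')(Z) = Add(-2, Mul(-1, Add(1, Z))) = Add(-2, Add(-1, Mul(-1, Z))) = Add(-3, Mul(-1, Z)))
Function('K')(m) = Mul(17, Pow(Add(-15, Pow(Add(-51, m), -1)), -1)) (Function('K')(m) = Mul(Add(24, Add(-3, Mul(-1, 4))), Pow(Add(Pow(Add(m, -51), -1), -15), -1)) = Mul(Add(24, Add(-3, -4)), Pow(Add(Pow(Add(-51, m), -1), -15), -1)) = Mul(Add(24, -7), Pow(Add(-15, Pow(Add(-51, m), -1)), -1)) = Mul(17, Pow(Add(-15, Pow(Add(-51, m), -1)), -1)))
Mul(Add(-48653, -17052), Add(Function('K')(58), 41330)) = Mul(Add(-48653, -17052), Add(Mul(17, Pow(Add(-766, Mul(15, 58)), -1), Add(51, Mul(-1, 58))), 41330)) = Mul(-65705, Add(Mul(17, Pow(Add(-766, 870), -1), Add(51, -58)), 41330)) = Mul(-65705, Add(Mul(17, Pow(104, -1), -7), 41330)) = Mul(-65705, Add(Mul(17, Rational(1, 104), -7), 41330)) = Mul(-65705, Add(Rational(-119, 104), 41330)) = Mul(-65705, Rational(4298201, 104)) = Rational(-282413296705, 104)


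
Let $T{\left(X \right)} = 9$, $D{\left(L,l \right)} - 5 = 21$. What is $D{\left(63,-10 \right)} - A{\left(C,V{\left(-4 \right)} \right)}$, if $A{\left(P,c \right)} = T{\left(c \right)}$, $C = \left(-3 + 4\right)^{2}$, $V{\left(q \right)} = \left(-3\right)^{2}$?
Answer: $17$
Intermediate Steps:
$D{\left(L,l \right)} = 26$ ($D{\left(L,l \right)} = 5 + 21 = 26$)
$V{\left(q \right)} = 9$
$C = 1$ ($C = 1^{2} = 1$)
$A{\left(P,c \right)} = 9$
$D{\left(63,-10 \right)} - A{\left(C,V{\left(-4 \right)} \right)} = 26 - 9 = 17$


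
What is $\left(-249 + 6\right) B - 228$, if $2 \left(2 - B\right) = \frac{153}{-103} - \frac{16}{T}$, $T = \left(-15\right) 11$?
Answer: $- \frac{10000977}{11330} \approx -882.7$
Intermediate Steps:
$T = -165$
$B = \frac{91577}{33990}$ ($B = 2 - \frac{\frac{153}{-103} - \frac{16}{-165}}{2} = 2 - \frac{153 \left(- \frac{1}{103}\right) - - \frac{16}{165}}{2} = 2 - \frac{- \frac{153}{103} + \frac{16}{165}}{2} = 2 - - \frac{23597}{33990} = 2 + \frac{23597}{33990} = \frac{91577}{33990} \approx 2.6942$)
$\left(-249 + 6\right) B - 228 = \left(-249 + 6\right) \frac{91577}{33990} - 228 = \left(-243\right) \frac{91577}{33990} - 228 = - \frac{7417737}{11330} - 228 = - \frac{10000977}{11330}$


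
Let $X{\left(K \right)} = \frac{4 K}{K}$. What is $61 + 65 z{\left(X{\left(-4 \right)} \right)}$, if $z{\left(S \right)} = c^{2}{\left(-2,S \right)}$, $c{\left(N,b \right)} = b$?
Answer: $1101$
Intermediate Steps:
$X{\left(K \right)} = 4$
$z{\left(S \right)} = S^{2}$
$61 + 65 z{\left(X{\left(-4 \right)} \right)} = 61 + 65 \cdot 4^{2} = 61 + 65 \cdot 16 = 61 + 1040 = 1101$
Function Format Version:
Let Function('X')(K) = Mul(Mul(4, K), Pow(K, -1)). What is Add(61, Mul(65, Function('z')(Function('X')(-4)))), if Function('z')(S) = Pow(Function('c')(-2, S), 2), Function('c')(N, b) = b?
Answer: 1101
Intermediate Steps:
Function('X')(K) = 4
Function('z')(S) = Pow(S, 2)
Add(61, Mul(65, Function('z')(Function('X')(-4)))) = Add(61, Mul(65, Pow(4, 2))) = Add(61, Mul(65, 16)) = Add(61, 1040) = 1101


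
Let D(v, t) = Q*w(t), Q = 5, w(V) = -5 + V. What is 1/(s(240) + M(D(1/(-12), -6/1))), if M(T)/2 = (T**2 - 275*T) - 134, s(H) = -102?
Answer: 1/35930 ≈ 2.7832e-5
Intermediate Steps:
D(v, t) = -25 + 5*t (D(v, t) = 5*(-5 + t) = -25 + 5*t)
M(T) = -268 - 550*T + 2*T**2 (M(T) = 2*((T**2 - 275*T) - 134) = 2*(-134 + T**2 - 275*T) = -268 - 550*T + 2*T**2)
1/(s(240) + M(D(1/(-12), -6/1))) = 1/(-102 + (-268 - 550*(-25 + 5*(-6/1)) + 2*(-25 + 5*(-6/1))**2)) = 1/(-102 + (-268 - 550*(-25 + 5*(-6*1)) + 2*(-25 + 5*(-6*1))**2)) = 1/(-102 + (-268 - 550*(-25 + 5*(-6)) + 2*(-25 + 5*(-6))**2)) = 1/(-102 + (-268 - 550*(-25 - 30) + 2*(-25 - 30)**2)) = 1/(-102 + (-268 - 550*(-55) + 2*(-55)**2)) = 1/(-102 + (-268 + 30250 + 2*3025)) = 1/(-102 + (-268 + 30250 + 6050)) = 1/(-102 + 36032) = 1/35930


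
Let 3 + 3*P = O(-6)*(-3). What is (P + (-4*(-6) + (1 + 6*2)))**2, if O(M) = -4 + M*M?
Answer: 16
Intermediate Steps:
O(M) = -4 + M**2
P = -33 (P = -1 + ((-4 + (-6)**2)*(-3))/3 = -1 + ((-4 + 36)*(-3))/3 = -1 + (32*(-3))/3 = -1 + (1/3)*(-96) = -1 - 32 = -33)
(P + (-4*(-6) + (1 + 6*2)))**2 = (-33 + (-4*(-6) + (1 + 6*2)))**2 = (-33 + (24 + (1 + 12)))**2 = (-33 + (24 + 13))**2 = (-33 + 37)**2 = 4**2 = 16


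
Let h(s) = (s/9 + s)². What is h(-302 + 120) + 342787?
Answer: 31078147/81 ≈ 3.8368e+5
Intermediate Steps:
h(s) = 100*s²/81 (h(s) = (s*(⅑) + s)² = (s/9 + s)² = (10*s/9)² = 100*s²/81)
h(-302 + 120) + 342787 = 100*(-302 + 120)²/81 + 342787 = (100/81)*(-182)² + 342787 = (100/81)*33124 + 342787 = 3312400/81 + 342787 = 31078147/81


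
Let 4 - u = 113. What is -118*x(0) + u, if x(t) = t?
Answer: -109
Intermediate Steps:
u = -109 (u = 4 - 1*113 = 4 - 113 = -109)
-118*x(0) + u = -118*0 - 109 = 0 - 109 = -109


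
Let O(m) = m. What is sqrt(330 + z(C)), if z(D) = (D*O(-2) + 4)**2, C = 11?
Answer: sqrt(654) ≈ 25.573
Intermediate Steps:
z(D) = (4 - 2*D)**2 (z(D) = (D*(-2) + 4)**2 = (-2*D + 4)**2 = (4 - 2*D)**2)
sqrt(330 + z(C)) = sqrt(330 + 4*(2 - 1*11)**2) = sqrt(330 + 4*(2 - 11)**2) = sqrt(330 + 4*(-9)**2) = sqrt(330 + 4*81) = sqrt(330 + 324) = sqrt(654)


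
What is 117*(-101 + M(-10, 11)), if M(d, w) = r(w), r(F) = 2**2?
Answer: -11349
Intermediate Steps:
r(F) = 4
M(d, w) = 4
117*(-101 + M(-10, 11)) = 117*(-101 + 4) = 117*(-97) = -11349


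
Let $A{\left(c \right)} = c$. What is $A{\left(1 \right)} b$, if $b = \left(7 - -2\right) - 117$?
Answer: $-108$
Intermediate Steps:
$b = -108$ ($b = \left(7 + 2\right) - 117 = 9 - 117 = -108$)
$A{\left(1 \right)} b = 1 \left(-108\right) = -108$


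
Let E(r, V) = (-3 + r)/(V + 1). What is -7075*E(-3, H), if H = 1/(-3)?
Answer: 63675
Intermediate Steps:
H = -⅓ (H = 1*(-⅓) = -⅓ ≈ -0.33333)
E(r, V) = (-3 + r)/(1 + V)
-7075*E(-3, H) = -7075*(-3 - 3)/(1 - ⅓) = -7075*(-6)/⅔ = -21225*(-6)/2 = -7075*(-9) = 63675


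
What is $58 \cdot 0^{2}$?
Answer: $0$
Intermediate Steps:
$58 \cdot 0^{2} = 58 \cdot 0 = 0$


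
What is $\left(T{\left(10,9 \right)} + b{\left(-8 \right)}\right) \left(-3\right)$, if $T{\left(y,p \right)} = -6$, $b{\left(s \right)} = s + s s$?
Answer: $-150$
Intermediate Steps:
$b{\left(s \right)} = s + s^{2}$
$\left(T{\left(10,9 \right)} + b{\left(-8 \right)}\right) \left(-3\right) = \left(-6 - 8 \left(1 - 8\right)\right) \left(-3\right) = \left(-6 - -56\right) \left(-3\right) = \left(-6 + 56\right) \left(-3\right) = 50 \left(-3\right) = -150$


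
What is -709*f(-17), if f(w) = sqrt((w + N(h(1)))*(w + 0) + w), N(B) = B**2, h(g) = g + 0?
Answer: -709*sqrt(255) ≈ -11322.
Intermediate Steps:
h(g) = g
f(w) = sqrt(w + w*(1 + w)) (f(w) = sqrt((w + 1**2)*(w + 0) + w) = sqrt((w + 1)*w + w) = sqrt((1 + w)*w + w) = sqrt(w*(1 + w) + w) = sqrt(w + w*(1 + w)))
-709*f(-17) = -709*sqrt(255)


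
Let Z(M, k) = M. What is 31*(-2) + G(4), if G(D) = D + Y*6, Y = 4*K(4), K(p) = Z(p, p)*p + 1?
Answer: 350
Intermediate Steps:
K(p) = 1 + p² (K(p) = p*p + 1 = p² + 1 = 1 + p²)
Y = 68 (Y = 4*(1 + 4²) = 4*(1 + 16) = 4*17 = 68)
G(D) = 408 + D (G(D) = D + 68*6 = D + 408 = 408 + D)
31*(-2) + G(4) = 31*(-2) + (408 + 4) = -62 + 412 = 350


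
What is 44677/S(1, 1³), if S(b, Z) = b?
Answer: 44677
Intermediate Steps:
44677/S(1, 1³) = 44677/1 = 44677*1 = 44677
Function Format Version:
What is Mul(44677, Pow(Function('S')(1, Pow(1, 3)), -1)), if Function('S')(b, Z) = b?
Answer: 44677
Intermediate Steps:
Mul(44677, Pow(Function('S')(1, Pow(1, 3)), -1)) = Mul(44677, Pow(1, -1)) = Mul(44677, 1) = 44677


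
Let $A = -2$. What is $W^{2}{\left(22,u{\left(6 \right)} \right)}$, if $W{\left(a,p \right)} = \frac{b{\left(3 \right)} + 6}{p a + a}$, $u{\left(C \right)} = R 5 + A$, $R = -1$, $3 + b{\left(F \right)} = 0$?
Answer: $\frac{1}{1936} \approx 0.00051653$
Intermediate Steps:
$b{\left(F \right)} = -3$ ($b{\left(F \right)} = -3 + 0 = -3$)
$u{\left(C \right)} = -7$ ($u{\left(C \right)} = \left(-1\right) 5 - 2 = -5 - 2 = -7$)
$W{\left(a,p \right)} = \frac{3}{a + a p}$ ($W{\left(a,p \right)} = \frac{-3 + 6}{p a + a} = \frac{3}{a p + a} = \frac{3}{a + a p}$)
$W^{2}{\left(22,u{\left(6 \right)} \right)} = \left(\frac{3}{22 \left(1 - 7\right)}\right)^{2} = \left(3 \cdot \frac{1}{22} \frac{1}{-6}\right)^{2} = \left(3 \cdot \frac{1}{22} \left(- \frac{1}{6}\right)\right)^{2} = \left(- \frac{1}{44}\right)^{2} = \frac{1}{1936}$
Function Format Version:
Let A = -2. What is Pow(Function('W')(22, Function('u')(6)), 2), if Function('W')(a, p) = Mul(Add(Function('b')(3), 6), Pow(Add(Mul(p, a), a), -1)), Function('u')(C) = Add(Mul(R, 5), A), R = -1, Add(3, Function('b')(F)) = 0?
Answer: Rational(1, 1936) ≈ 0.00051653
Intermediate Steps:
Function('b')(F) = -3 (Function('b')(F) = Add(-3, 0) = -3)
Function('u')(C) = -7 (Function('u')(C) = Add(Mul(-1, 5), -2) = Add(-5, -2) = -7)
Function('W')(a, p) = Mul(3, Pow(Add(a, Mul(a, p)), -1)) (Function('W')(a, p) = Mul(Add(-3, 6), Pow(Add(Mul(p, a), a), -1)) = Mul(3, Pow(Add(Mul(a, p), a), -1)) = Mul(3, Pow(Add(a, Mul(a, p)), -1)))
Pow(Function('W')(22, Function('u')(6)), 2) = Pow(Mul(3, Pow(22, -1), Pow(Add(1, -7), -1)), 2) = Pow(Mul(3, Rational(1, 22), Pow(-6, -1)), 2) = Pow(Mul(3, Rational(1, 22), Rational(-1, 6)), 2) = Pow(Rational(-1, 44), 2) = Rational(1, 1936)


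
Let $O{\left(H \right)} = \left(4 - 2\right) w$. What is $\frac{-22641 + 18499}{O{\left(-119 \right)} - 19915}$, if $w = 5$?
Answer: $\frac{4142}{19905} \approx 0.20809$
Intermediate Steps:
$O{\left(H \right)} = 10$ ($O{\left(H \right)} = \left(4 - 2\right) 5 = 2 \cdot 5 = 10$)
$\frac{-22641 + 18499}{O{\left(-119 \right)} - 19915} = \frac{-22641 + 18499}{10 - 19915} = - \frac{4142}{-19905} = \left(-4142\right) \left(- \frac{1}{19905}\right) = \frac{4142}{19905}$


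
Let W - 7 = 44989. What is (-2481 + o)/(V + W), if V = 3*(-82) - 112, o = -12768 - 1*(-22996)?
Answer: 7747/44638 ≈ 0.17355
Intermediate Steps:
W = 44996 (W = 7 + 44989 = 44996)
o = 10228 (o = -12768 + 22996 = 10228)
V = -358 (V = -246 - 112 = -358)
(-2481 + o)/(V + W) = (-2481 + 10228)/(-358 + 44996) = 7747/44638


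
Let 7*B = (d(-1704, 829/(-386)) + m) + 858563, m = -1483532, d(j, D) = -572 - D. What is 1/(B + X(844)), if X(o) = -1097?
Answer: -2702/244422091 ≈ -1.1055e-5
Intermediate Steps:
B = -241457997/2702 (B = (((-572 - 829/(-386)) - 1483532) + 858563)/7 = (((-572 - 829*(-1)/386) - 1483532) + 858563)/7 = (((-572 - 1*(-829/386)) - 1483532) + 858563)/7 = (((-572 + 829/386) - 1483532) + 858563)/7 = ((-219963/386 - 1483532) + 858563)/7 = (-572863315/386 + 858563)/7 = (⅐)*(-241457997/386) = -241457997/2702 ≈ -89363.)
1/(B + X(844)) = 1/(-241457997/2702 - 1097) = 1/(-244422091/2702) = -2702/244422091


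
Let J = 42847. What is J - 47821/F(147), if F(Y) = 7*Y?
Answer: 44041742/1029 ≈ 42801.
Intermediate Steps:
J - 47821/F(147) = 42847 - 47821/(7*147) = 42847 - 47821/1029 = 44041742/1029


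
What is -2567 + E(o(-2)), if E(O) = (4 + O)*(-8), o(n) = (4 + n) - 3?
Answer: -2591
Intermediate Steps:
o(n) = 1 + n
E(O) = -32 - 8*O
-2567 + E(o(-2)) = -2567 + (-32 - 8*(1 - 2)) = -2567 + (-32 - 8*(-1)) = -2567 + (-32 + 8) = -2567 - 24 = -2591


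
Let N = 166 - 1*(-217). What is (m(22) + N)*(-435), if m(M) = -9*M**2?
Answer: 1728255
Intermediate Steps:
N = 383 (N = 166 + 217 = 383)
(m(22) + N)*(-435) = (-9*22**2 + 383)*(-435) = (-9*484 + 383)*(-435) = (-4356 + 383)*(-435) = -3973*(-435) = 1728255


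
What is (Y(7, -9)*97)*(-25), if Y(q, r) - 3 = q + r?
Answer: -2425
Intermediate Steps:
Y(q, r) = 3 + q + r (Y(q, r) = 3 + (q + r) = 3 + q + r)
(Y(7, -9)*97)*(-25) = ((3 + 7 - 9)*97)*(-25) = (1*97)*(-25) = 97*(-25) = -2425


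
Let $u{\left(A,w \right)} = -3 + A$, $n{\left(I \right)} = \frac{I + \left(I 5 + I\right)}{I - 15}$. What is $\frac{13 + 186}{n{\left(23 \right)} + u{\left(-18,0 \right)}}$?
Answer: $- \frac{1592}{7} \approx -227.43$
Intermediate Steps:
$n{\left(I \right)} = \frac{7 I}{-15 + I}$ ($n{\left(I \right)} = \frac{I + \left(5 I + I\right)}{-15 + I} = \frac{I + 6 I}{-15 + I} = \frac{7 I}{-15 + I}$)
$\frac{13 + 186}{n{\left(23 \right)} + u{\left(-18,0 \right)}} = \frac{13 + 186}{7 \cdot 23 \frac{1}{-15 + 23} - 21} = \frac{199}{7 \cdot 23 \cdot \frac{1}{8} - 21} = \frac{199}{\frac{161}{8} - 21} = \frac{199}{- \frac{7}{8}} = 199 \left(- \frac{8}{7}\right) = - \frac{1592}{7}$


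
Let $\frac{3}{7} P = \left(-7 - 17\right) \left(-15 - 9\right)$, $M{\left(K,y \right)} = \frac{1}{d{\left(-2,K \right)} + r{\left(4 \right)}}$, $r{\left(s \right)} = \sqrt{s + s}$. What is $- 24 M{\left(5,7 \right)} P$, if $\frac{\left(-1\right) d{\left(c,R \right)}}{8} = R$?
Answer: $\frac{161280}{199} + \frac{8064 \sqrt{2}}{199} \approx 867.76$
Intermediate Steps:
$r{\left(s \right)} = \sqrt{2} \sqrt{s}$ ($r{\left(s \right)} = \sqrt{2 s} = \sqrt{2} \sqrt{s}$)
$d{\left(c,R \right)} = - 8 R$
$M{\left(K,y \right)} = \frac{1}{- 8 K + 2 \sqrt{2}}$ ($M{\left(K,y \right)} = \frac{1}{- 8 K + \sqrt{2} \sqrt{4}} = \frac{1}{- 8 K + \sqrt{2} \cdot 2} = \frac{1}{- 8 K + 2 \sqrt{2}}$)
$P = 1344$ ($P = \frac{7 \left(-7 - 17\right) \left(-15 - 9\right)}{3} = \frac{7 \left(\left(-24\right) \left(-24\right)\right)}{3} = \frac{7}{3} \cdot 576 = 1344$)
$- 24 M{\left(5,7 \right)} P = - 24 \left(- \frac{1}{- 2 \sqrt{2} + 8 \cdot 5}\right) 1344 = - 24 \left(- \frac{1}{- 2 \sqrt{2} + 40}\right) 1344 = - 24 \left(- \frac{1}{40 - 2 \sqrt{2}}\right) 1344 = \frac{24}{40 - 2 \sqrt{2}} \cdot 1344 = \frac{32256}{40 - 2 \sqrt{2}}$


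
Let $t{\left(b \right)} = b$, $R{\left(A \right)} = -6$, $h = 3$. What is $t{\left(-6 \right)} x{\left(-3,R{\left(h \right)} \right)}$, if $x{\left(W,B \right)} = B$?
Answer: $36$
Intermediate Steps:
$t{\left(-6 \right)} x{\left(-3,R{\left(h \right)} \right)} = \left(-6\right) \left(-6\right) = 36$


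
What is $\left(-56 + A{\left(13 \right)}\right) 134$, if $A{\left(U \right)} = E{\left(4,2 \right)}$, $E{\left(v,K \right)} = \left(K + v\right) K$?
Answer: $-5896$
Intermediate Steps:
$E{\left(v,K \right)} = K \left(K + v\right)$
$A{\left(U \right)} = 12$ ($A{\left(U \right)} = 2 \left(2 + 4\right) = 2 \cdot 6 = 12$)
$\left(-56 + A{\left(13 \right)}\right) 134 = \left(-56 + 12\right) 134 = \left(-44\right) 134 = -5896$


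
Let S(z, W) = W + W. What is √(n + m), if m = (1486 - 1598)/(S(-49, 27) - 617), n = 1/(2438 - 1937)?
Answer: 5*√639436821/282063 ≈ 0.44825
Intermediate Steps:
S(z, W) = 2*W
n = 1/501 ≈ 0.0019960
m = 112/563 (m = (1486 - 1598)/(2*27 - 617) = -112/(54 - 617) = -112/(-563) = -112*(-1/563) = 112/563 ≈ 0.19893)
√(n + m) = √(1/501 + 112/563) = √(56675/282063) = 5*√639436821/282063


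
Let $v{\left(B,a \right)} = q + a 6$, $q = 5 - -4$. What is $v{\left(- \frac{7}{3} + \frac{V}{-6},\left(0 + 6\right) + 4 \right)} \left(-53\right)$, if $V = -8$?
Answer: $-3657$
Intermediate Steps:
$q = 9$ ($q = 5 + 4 = 9$)
$v{\left(B,a \right)} = 9 + 6 a$ ($v{\left(B,a \right)} = 9 + a 6 = 9 + 6 a$)
$v{\left(- \frac{7}{3} + \frac{V}{-6},\left(0 + 6\right) + 4 \right)} \left(-53\right) = \left(9 + 6 \left(\left(0 + 6\right) + 4\right)\right) \left(-53\right) = \left(9 + 6 \left(6 + 4\right)\right) \left(-53\right) = \left(9 + 6 \cdot 10\right) \left(-53\right) = \left(9 + 60\right) \left(-53\right) = 69 \left(-53\right) = -3657$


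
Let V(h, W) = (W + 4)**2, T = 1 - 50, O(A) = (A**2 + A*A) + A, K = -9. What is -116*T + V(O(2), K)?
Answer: 5709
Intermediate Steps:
O(A) = A + 2*A**2 (O(A) = (A**2 + A**2) + A = 2*A**2 + A = A + 2*A**2)
T = -49
V(h, W) = (4 + W)**2
-116*T + V(O(2), K) = -116*(-49) + (4 - 9)**2 = 5684 + (-5)**2 = 5684 + 25 = 5709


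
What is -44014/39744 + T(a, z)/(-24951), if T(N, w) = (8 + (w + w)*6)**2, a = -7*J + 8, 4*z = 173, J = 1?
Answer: -2022709115/165275424 ≈ -12.238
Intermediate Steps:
z = 173/4 (z = (1/4)*173 = 173/4 ≈ 43.250)
a = 1 (a = -7*1 + 8 = -7 + 8 = 1)
T(N, w) = (8 + 12*w)**2 (T(N, w) = (8 + (2*w)*6)**2 = (8 + 12*w)**2)
-44014/39744 + T(a, z)/(-24951) = -44014/39744 + (16*(2 + 3*(173/4))**2)/(-24951) = -44014*1/39744 + (16*(2 + 519/4)**2)*(-1/24951) = -22007/19872 + (16*(527/4)**2)*(-1/24951) = -22007/19872 + (16*(277729/16))*(-1/24951) = -22007/19872 + 277729*(-1/24951) = -22007/19872 - 277729/24951 = -2022709115/165275424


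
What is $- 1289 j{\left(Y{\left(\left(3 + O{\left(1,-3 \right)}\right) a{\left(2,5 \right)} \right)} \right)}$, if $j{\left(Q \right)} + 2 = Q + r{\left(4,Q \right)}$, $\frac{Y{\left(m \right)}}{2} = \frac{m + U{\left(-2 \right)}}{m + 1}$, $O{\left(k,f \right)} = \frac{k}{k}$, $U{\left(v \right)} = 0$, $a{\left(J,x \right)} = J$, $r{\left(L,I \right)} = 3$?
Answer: $- \frac{32225}{9} \approx -3580.6$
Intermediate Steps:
$O{\left(k,f \right)} = 1$
$Y{\left(m \right)} = \frac{2 m}{1 + m}$ ($Y{\left(m \right)} = 2 \frac{m + 0}{m + 1} = 2 \frac{m}{1 + m} = \frac{2 m}{1 + m}$)
$j{\left(Q \right)} = 1 + Q$ ($j{\left(Q \right)} = -2 + \left(Q + 3\right) = -2 + \left(3 + Q\right) = 1 + Q$)
$- 1289 j{\left(Y{\left(\left(3 + O{\left(1,-3 \right)}\right) a{\left(2,5 \right)} \right)} \right)} = - 1289 \left(1 + \frac{2 \left(3 + 1\right) 2}{1 + \left(3 + 1\right) 2}\right) = - 1289 \left(1 + \frac{2 \cdot 4 \cdot 2}{1 + 4 \cdot 2}\right) = - 1289 \left(1 + 2 \cdot 8 \frac{1}{1 + 8}\right) = - 1289 \left(1 + 2 \cdot 8 \cdot \frac{1}{9}\right) = - 1289 \left(1 + \frac{16}{9}\right) = \left(-1289\right) \frac{25}{9} = - \frac{32225}{9}$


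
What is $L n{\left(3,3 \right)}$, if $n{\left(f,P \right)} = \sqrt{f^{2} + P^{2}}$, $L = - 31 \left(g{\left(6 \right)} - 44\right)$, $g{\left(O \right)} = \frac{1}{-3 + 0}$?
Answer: $4123 \sqrt{2} \approx 5830.8$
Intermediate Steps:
$g{\left(O \right)} = - \frac{1}{3}$ ($g{\left(O \right)} = \frac{1}{-3} = - \frac{1}{3}$)
$L = \frac{4123}{3}$ ($L = - 31 \left(- \frac{1}{3} - 44\right) = \left(-31\right) \left(- \frac{133}{3}\right) = \frac{4123}{3} \approx 1374.3$)
$n{\left(f,P \right)} = \sqrt{P^{2} + f^{2}}$
$L n{\left(3,3 \right)} = \frac{4123 \sqrt{3^{2} + 3^{2}}}{3} = \frac{4123 \sqrt{9 + 9}}{3} = \frac{4123 \sqrt{18}}{3} = \frac{4123 \cdot 3 \sqrt{2}}{3} = 4123 \sqrt{2}$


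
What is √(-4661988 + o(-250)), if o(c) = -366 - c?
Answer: 2*I*√1165526 ≈ 2159.2*I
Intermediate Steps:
√(-4661988 + o(-250)) = √(-4661988 + (-366 - 1*(-250))) = √(-4661988 + (-366 + 250)) = √(-4661988 - 116) = √(-4662104) = 2*I*√1165526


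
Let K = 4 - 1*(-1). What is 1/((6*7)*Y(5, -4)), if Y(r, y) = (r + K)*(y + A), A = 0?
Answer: -1/1680 ≈ -0.00059524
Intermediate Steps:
K = 5 (K = 4 + 1 = 5)
Y(r, y) = y*(5 + r) (Y(r, y) = (r + 5)*(y + 0) = (5 + r)*y = y*(5 + r))
1/((6*7)*Y(5, -4)) = 1/((6*7)*(-4*(5 + 5))) = 1/(42*(-4*10)) = 1/(42*(-40)) = 1/(-1680) = -1/1680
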